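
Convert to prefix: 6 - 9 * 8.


'*' binds tighter: tree is (- 6 (* 9 8))
Prefix: - 6 * 9 8


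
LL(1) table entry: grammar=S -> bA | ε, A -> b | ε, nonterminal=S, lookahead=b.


For [S, b]: 'b' ∈ FIRST(bA)
Entry: S -> bA


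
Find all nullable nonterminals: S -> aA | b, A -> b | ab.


A nonterminal is nullable iff some alternative derives ε (directly, or every symbol in it is nullable)
Nullable: {}


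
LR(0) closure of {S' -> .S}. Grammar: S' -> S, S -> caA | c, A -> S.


Start: S' -> .S
For each item with dot before a nonterminal B, add B -> .γ for every B-production
Closure: [S' -> .S, S -> .caA, S -> .c]


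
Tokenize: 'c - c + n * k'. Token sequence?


Scan left to right, longest-match per lexeme
Tokens: ID(c), OP(-), ID(c), OP(+), ID(n), OP(*), ID(k)


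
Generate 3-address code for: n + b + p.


Break into single-operator statements:
t1 = n + b
t2 = t1 + p


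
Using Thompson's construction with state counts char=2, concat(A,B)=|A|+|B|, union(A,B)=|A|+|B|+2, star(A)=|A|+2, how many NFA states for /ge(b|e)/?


Syntax tree has 4 char leaf(s), 1 union(s), 0 star(s)
chars contribute 4×2 = 8; each union adds +2; each star adds +2
Total: 8 + 2 + 0 = 10 states


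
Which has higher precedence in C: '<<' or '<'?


'<<' is shift (level 8); '<' is relational (level 7)
Higher level binds tighter
'<<' has higher precedence than '<'


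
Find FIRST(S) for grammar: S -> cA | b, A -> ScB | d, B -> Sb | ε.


Per alternative of S: FIRST(cA) = {c}; FIRST(b) = {b}
FIRST(S) = {b, c}


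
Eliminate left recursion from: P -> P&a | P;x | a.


Left-recursive alternatives: P&a, P;x; non-recursive: a
Introduce P': P -> aP', P' -> &aP' | ;xP' | ε


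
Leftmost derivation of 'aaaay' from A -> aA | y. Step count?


Derivation: A => aA => aaA => aaaA => aaaaA => aaaay
Steps: 5


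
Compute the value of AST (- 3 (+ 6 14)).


Evaluate inner: (+ 6 14) = 20
Evaluate root: (- 3 20) = -17
Result: -17


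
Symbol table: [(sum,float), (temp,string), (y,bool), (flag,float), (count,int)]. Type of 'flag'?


Lookup 'flag' → type float


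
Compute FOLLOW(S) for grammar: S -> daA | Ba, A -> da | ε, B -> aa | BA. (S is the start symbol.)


$ ∈ FOLLOW(S). For each A -> αBβ: add FIRST(β)\{ε} to FOLLOW(B); if β nullable, add FOLLOW(A).
FOLLOW(S) = {$}


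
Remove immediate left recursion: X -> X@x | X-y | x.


Left-recursive alternatives: X@x, X-y; non-recursive: x
Introduce X': X -> xX', X' -> @xX' | -yX' | ε


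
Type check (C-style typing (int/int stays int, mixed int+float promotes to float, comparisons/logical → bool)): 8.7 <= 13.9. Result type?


Operand types: float <= float
Rule: comparison yields bool
Result type: bool


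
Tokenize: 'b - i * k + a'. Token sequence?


Scan left to right, longest-match per lexeme
Tokens: ID(b), OP(-), ID(i), OP(*), ID(k), OP(+), ID(a)


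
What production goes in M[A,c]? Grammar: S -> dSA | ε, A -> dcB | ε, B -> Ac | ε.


For [A, c]: ε is nullable and 'c' ∈ FOLLOW(A)
Entry: A -> ε


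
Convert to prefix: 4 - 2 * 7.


'*' binds tighter: tree is (- 4 (* 2 7))
Prefix: - 4 * 2 7


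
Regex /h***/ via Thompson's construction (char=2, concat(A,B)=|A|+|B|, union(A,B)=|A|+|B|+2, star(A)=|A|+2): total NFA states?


Syntax tree has 1 char leaf(s), 0 union(s), 3 star(s)
chars contribute 1×2 = 2; each union adds +2; each star adds +2
Total: 2 + 0 + 6 = 8 states


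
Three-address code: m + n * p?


Break into single-operator statements:
t1 = n * p
t2 = m + t1


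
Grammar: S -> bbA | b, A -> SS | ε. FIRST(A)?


Per alternative of A: FIRST(SS) = {b}; FIRST(ε) = {ε}
FIRST(A) = {b, ε}


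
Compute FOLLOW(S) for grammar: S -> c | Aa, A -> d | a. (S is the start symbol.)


$ ∈ FOLLOW(S). For each A -> αBβ: add FIRST(β)\{ε} to FOLLOW(B); if β nullable, add FOLLOW(A).
FOLLOW(S) = {$}


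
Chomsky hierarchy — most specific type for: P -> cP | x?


Right-linear: every RHS is a terminal or a terminal followed by one nonterminal
Classification: Type 3 (Regular)


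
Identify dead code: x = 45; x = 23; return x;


first assignment to x is overwritten before any read
Dead: 'x = 45'


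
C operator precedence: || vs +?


'+' is additive (level 9); '||' is logical OR (level 1)
Higher level binds tighter
'+' has higher precedence than '||'


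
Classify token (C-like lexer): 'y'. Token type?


Pattern: letter/underscore followed by alphanumerics, not a keyword
Type: IDENTIFIER


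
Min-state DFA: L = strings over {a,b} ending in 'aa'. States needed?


Track the longest suffix of input matching a prefix of 'aa': 3 classes (prefixes of length 0..2)
Minimal DFA: 3 states


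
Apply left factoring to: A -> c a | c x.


Common prefix: 'c'
Factored: A -> c A', A' -> a | x


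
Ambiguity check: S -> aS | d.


right-linear, alternatives start with distinct terminals 'a' vs 'd': unique leftmost derivation
Unambiguous


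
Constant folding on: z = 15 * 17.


15 * 17 = 255 at compile time
Optimized: z = 255


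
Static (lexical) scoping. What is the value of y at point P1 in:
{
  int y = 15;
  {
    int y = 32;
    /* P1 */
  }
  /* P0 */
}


y declared in the same block as P1
y = 32


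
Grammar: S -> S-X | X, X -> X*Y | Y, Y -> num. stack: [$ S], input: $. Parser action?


start symbol S on stack, input exhausted
Action: accept


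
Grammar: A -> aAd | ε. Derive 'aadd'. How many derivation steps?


Derivation: A => aAd => aaAdd => aadd
Steps: 3


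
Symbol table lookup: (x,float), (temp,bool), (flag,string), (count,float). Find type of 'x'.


Lookup 'x' → type float


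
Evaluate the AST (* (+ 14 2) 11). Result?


Evaluate inner: (+ 14 2) = 16
Evaluate root: (* 16 11) = 176
Result: 176


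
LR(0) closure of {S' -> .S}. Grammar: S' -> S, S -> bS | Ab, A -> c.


Start: S' -> .S
For each item with dot before a nonterminal B, add B -> .γ for every B-production
Closure: [S' -> .S, S -> .bS, S -> .Ab, A -> .c]


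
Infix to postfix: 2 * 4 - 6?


Left to right (same or higher precedence on left)
Postfix: 2 4 * 6 -


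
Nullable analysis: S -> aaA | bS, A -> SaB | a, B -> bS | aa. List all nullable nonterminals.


A nonterminal is nullable iff some alternative derives ε (directly, or every symbol in it is nullable)
Nullable: {}


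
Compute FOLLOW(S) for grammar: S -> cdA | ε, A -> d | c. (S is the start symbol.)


$ ∈ FOLLOW(S). For each A -> αBβ: add FIRST(β)\{ε} to FOLLOW(B); if β nullable, add FOLLOW(A).
FOLLOW(S) = {$}


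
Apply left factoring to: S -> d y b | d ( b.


Common prefix: 'd'
Factored: S -> d S', S' -> y b | ( b


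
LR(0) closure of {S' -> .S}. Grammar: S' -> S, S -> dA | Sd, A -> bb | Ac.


Start: S' -> .S
For each item with dot before a nonterminal B, add B -> .γ for every B-production
Closure: [S' -> .S, S -> .dA, S -> .Sd]


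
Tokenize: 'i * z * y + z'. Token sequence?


Scan left to right, longest-match per lexeme
Tokens: ID(i), OP(*), ID(z), OP(*), ID(y), OP(+), ID(z)


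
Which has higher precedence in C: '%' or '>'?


'%' is multiplicative (level 10); '>' is relational (level 7)
Higher level binds tighter
'%' has higher precedence than '>'


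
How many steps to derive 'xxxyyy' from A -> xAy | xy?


Derivation: A => xAy => xxAyy => xxxyyy
Steps: 3


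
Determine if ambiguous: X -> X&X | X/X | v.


'v&v/v' has two parse trees (no precedence encoded between & and /)
Ambiguous


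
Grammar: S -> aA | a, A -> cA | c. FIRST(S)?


Per alternative of S: FIRST(aA) = {a}; FIRST(a) = {a}
FIRST(S) = {a}


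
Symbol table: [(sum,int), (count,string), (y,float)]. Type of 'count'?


Lookup 'count' → type string


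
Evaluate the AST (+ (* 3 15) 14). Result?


Evaluate inner: (* 3 15) = 45
Evaluate root: (+ 45 14) = 59
Result: 59


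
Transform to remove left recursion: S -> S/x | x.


Left-recursive alternatives: S/x; non-recursive: x
Introduce S': S -> xS', S' -> /xS' | ε


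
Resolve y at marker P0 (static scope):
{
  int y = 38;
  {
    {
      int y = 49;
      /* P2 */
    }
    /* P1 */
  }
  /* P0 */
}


y declared in the same block as P0
y = 38


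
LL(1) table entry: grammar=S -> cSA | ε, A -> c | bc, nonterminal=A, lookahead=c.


For [A, c]: 'c' ∈ FIRST(c)
Entry: A -> c


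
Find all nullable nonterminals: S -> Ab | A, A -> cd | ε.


A nonterminal is nullable iff some alternative derives ε (directly, or every symbol in it is nullable)
Nullable: {A, S}


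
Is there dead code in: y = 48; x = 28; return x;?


y is assigned but never read
Dead: 'y = 48'


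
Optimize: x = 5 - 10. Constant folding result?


5 - 10 = -5 at compile time
Optimized: x = -5


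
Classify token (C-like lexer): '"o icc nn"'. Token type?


Pattern: double-quoted sequence
Type: STRING_LITERAL


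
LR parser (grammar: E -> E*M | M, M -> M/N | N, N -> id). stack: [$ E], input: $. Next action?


start symbol E on stack, input exhausted
Action: accept


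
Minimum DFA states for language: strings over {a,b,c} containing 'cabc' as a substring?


KMP-style automaton: 4 progress states + 1 absorbing accept = 5
Minimal DFA: 5 states


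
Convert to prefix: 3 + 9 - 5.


left-to-right (same/higher precedence on left): tree is (- (+ 3 9) 5)
Prefix: - + 3 9 5


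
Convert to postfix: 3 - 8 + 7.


Left to right (same or higher precedence on left)
Postfix: 3 8 - 7 +


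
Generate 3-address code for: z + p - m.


Break into single-operator statements:
t1 = z + p
t2 = t1 - m


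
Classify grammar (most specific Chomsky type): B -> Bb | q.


Left-linear: every RHS is a terminal or one nonterminal followed by a terminal
Classification: Type 3 (Regular)


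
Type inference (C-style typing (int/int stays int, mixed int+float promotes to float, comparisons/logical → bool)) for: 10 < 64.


Operand types: int < int
Rule: comparison yields bool
Result type: bool


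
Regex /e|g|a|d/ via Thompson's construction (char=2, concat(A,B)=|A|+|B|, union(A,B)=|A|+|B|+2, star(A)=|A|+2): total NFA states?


Syntax tree has 4 char leaf(s), 3 union(s), 0 star(s)
chars contribute 4×2 = 8; each union adds +2; each star adds +2
Total: 8 + 6 + 0 = 14 states


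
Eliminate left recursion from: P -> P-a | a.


Left-recursive alternatives: P-a; non-recursive: a
Introduce P': P -> aP', P' -> -aP' | ε


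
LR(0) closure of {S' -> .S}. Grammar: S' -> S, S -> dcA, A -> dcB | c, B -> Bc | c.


Start: S' -> .S
For each item with dot before a nonterminal B, add B -> .γ for every B-production
Closure: [S' -> .S, S -> .dcA]


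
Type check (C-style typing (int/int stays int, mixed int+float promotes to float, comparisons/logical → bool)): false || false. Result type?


Operand types: bool || bool
Rule: logical operators take bool operands and yield bool
Result type: bool


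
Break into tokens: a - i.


Scan left to right, longest-match per lexeme
Tokens: ID(a), OP(-), ID(i)


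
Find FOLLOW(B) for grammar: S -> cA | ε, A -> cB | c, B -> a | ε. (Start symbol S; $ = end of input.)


$ ∈ FOLLOW(S). For each A -> αBβ: add FIRST(β)\{ε} to FOLLOW(B); if β nullable, add FOLLOW(A).
FOLLOW(B) = {$}


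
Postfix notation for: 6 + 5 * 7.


* has higher precedence, evaluate 5*7 first
Postfix: 6 5 7 * +


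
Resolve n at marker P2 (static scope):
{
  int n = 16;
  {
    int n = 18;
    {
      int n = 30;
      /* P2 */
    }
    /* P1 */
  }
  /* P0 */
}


n declared in the same block as P2
n = 30


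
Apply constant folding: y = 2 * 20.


2 * 20 = 40 at compile time
Optimized: y = 40


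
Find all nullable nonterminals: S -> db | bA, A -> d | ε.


A nonterminal is nullable iff some alternative derives ε (directly, or every symbol in it is nullable)
Nullable: {A}


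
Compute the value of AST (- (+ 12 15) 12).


Evaluate inner: (+ 12 15) = 27
Evaluate root: (- 27 12) = 15
Result: 15


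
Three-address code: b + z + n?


Break into single-operator statements:
t1 = b + z
t2 = t1 + n


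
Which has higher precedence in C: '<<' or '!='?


'<<' is shift (level 8); '!=' is equality (level 6)
Higher level binds tighter
'<<' has higher precedence than '!='


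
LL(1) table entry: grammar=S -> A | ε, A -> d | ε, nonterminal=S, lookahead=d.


For [S, d]: 'd' ∈ FIRST(A)
Entry: S -> A


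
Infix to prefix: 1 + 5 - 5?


left-to-right (same/higher precedence on left): tree is (- (+ 1 5) 5)
Prefix: - + 1 5 5


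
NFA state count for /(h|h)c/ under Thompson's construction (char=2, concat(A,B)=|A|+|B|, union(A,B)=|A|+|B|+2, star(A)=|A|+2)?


Syntax tree has 3 char leaf(s), 1 union(s), 0 star(s)
chars contribute 3×2 = 6; each union adds +2; each star adds +2
Total: 6 + 2 + 0 = 8 states


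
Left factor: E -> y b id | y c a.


Common prefix: 'y'
Factored: E -> y E', E' -> b id | c a


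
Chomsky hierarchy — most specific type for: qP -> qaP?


LHS has context (more than one symbol) and |LHS| ≤ |RHS|
Classification: Type 1 (Context-Sensitive)


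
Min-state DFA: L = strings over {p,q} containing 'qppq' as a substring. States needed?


KMP-style automaton: 4 progress states + 1 absorbing accept = 5
Minimal DFA: 5 states


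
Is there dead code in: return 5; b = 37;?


statement follows a return and is unreachable
Dead: 'b = 37'


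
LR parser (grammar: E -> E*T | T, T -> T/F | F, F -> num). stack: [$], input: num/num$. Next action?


no handle on stack; shift 'num'
Action: shift


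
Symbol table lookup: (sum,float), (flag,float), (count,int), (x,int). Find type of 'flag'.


Lookup 'flag' → type float


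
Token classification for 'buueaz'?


Pattern: letter/underscore followed by alphanumerics, not a keyword
Type: IDENTIFIER


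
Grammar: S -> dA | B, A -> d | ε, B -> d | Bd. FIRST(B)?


Per alternative of B: FIRST(d) = {d}; FIRST(Bd) = {d}
FIRST(B) = {d}


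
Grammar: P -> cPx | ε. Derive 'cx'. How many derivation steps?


Derivation: P => cPx => cx
Steps: 2


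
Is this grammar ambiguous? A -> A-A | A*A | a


'a-a*a' has two parse trees (no precedence encoded between - and *)
Ambiguous


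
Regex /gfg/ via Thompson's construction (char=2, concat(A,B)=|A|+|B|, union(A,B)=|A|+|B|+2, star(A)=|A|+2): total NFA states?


Syntax tree has 3 char leaf(s), 0 union(s), 0 star(s)
chars contribute 3×2 = 6; each union adds +2; each star adds +2
Total: 6 + 0 + 0 = 6 states


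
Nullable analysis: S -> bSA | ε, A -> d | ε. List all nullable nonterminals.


A nonterminal is nullable iff some alternative derives ε (directly, or every symbol in it is nullable)
Nullable: {A, S}


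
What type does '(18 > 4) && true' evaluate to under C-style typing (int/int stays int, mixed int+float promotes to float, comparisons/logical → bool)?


Operand types: bool && bool
Rule: logical operators take bool operands and yield bool
Result type: bool


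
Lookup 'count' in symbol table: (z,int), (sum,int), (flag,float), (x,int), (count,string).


Lookup 'count' → type string


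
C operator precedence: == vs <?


'<' is relational (level 7); '==' is equality (level 6)
Higher level binds tighter
'<' has higher precedence than '=='


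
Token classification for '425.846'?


Pattern: digits with a decimal point
Type: FLOAT_LITERAL


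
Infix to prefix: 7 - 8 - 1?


left-to-right (same/higher precedence on left): tree is (- (- 7 8) 1)
Prefix: - - 7 8 1


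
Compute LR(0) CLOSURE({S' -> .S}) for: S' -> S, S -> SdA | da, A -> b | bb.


Start: S' -> .S
For each item with dot before a nonterminal B, add B -> .γ for every B-production
Closure: [S' -> .S, S -> .SdA, S -> .da]


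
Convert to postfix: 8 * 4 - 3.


Left to right (same or higher precedence on left)
Postfix: 8 4 * 3 -


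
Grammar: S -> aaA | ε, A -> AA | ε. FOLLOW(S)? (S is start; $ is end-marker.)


$ ∈ FOLLOW(S). For each A -> αBβ: add FIRST(β)\{ε} to FOLLOW(B); if β nullable, add FOLLOW(A).
FOLLOW(S) = {$}


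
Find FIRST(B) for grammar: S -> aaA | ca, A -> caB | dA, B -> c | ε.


Per alternative of B: FIRST(c) = {c}; FIRST(ε) = {ε}
FIRST(B) = {c, ε}


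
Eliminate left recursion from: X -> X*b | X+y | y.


Left-recursive alternatives: X*b, X+y; non-recursive: y
Introduce X': X -> yX', X' -> *bX' | +yX' | ε


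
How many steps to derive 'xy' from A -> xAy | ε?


Derivation: A => xAy => xy
Steps: 2


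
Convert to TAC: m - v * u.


Break into single-operator statements:
t1 = v * u
t2 = m - t1


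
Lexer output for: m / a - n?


Scan left to right, longest-match per lexeme
Tokens: ID(m), OP(/), ID(a), OP(-), ID(n)


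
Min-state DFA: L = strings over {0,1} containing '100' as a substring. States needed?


KMP-style automaton: 3 progress states + 1 absorbing accept = 4
Minimal DFA: 4 states


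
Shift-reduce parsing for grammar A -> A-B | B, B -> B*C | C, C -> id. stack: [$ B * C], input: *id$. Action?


handle 'B*C' on top
Action: reduce (B -> B*C)


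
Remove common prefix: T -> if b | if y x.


Common prefix: 'if'
Factored: T -> if T', T' -> b | y x


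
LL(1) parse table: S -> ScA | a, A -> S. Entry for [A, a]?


For [A, a]: 'a' ∈ FIRST(S)
Entry: A -> S


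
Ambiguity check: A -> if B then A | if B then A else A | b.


dangling else: 'if B then if B then b else b' parses two ways
Ambiguous


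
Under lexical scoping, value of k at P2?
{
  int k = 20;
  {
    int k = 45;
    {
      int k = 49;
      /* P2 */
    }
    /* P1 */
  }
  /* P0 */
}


k declared in the same block as P2
k = 49


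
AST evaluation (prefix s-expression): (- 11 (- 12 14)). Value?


Evaluate inner: (- 12 14) = -2
Evaluate root: (- 11 -2) = 13
Result: 13


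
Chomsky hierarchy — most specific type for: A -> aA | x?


Right-linear: every RHS is a terminal or a terminal followed by one nonterminal
Classification: Type 3 (Regular)


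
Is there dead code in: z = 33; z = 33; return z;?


first assignment to z is overwritten before any read
Dead: 'z = 33'


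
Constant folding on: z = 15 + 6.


15 + 6 = 21 at compile time
Optimized: z = 21


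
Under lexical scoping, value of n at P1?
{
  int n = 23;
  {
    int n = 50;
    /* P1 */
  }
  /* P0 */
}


n declared in the same block as P1
n = 50


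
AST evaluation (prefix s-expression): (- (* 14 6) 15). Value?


Evaluate inner: (* 14 6) = 84
Evaluate root: (- 84 15) = 69
Result: 69


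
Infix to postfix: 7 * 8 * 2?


Left to right (same or higher precedence on left)
Postfix: 7 8 * 2 *


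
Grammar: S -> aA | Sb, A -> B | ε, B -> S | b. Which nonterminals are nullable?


A nonterminal is nullable iff some alternative derives ε (directly, or every symbol in it is nullable)
Nullable: {A}


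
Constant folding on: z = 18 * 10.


18 * 10 = 180 at compile time
Optimized: z = 180


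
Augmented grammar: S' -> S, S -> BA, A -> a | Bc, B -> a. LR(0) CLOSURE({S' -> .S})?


Start: S' -> .S
For each item with dot before a nonterminal B, add B -> .γ for every B-production
Closure: [S' -> .S, S -> .BA, B -> .a]


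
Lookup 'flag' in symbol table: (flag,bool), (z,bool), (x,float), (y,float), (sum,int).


Lookup 'flag' → type bool


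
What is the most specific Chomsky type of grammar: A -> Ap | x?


Left-linear: every RHS is a terminal or one nonterminal followed by a terminal
Classification: Type 3 (Regular)


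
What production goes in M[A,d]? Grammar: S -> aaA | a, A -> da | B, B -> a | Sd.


For [A, d]: 'd' ∈ FIRST(da)
Entry: A -> da


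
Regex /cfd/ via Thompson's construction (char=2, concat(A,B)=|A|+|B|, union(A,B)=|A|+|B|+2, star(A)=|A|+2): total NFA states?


Syntax tree has 3 char leaf(s), 0 union(s), 0 star(s)
chars contribute 3×2 = 6; each union adds +2; each star adds +2
Total: 6 + 0 + 0 = 6 states


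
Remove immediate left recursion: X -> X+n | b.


Left-recursive alternatives: X+n; non-recursive: b
Introduce X': X -> bX', X' -> +nX' | ε


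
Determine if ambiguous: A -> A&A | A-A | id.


'id&id-id' has two parse trees (no precedence encoded between & and -)
Ambiguous


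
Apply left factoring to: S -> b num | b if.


Common prefix: 'b'
Factored: S -> b S', S' -> num | if


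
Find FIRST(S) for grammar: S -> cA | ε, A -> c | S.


Per alternative of S: FIRST(cA) = {c}; FIRST(ε) = {ε}
FIRST(S) = {c, ε}


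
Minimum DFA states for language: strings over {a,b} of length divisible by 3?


Track length mod 3: states 0..2, accept at 0
Minimal DFA: 3 states


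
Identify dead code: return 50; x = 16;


statement follows a return and is unreachable
Dead: 'x = 16'


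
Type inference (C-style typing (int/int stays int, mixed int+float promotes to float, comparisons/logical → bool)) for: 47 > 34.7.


Operand types: int > float
Rule: comparison yields bool
Result type: bool


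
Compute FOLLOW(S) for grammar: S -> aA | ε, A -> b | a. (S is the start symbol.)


$ ∈ FOLLOW(S). For each A -> αBβ: add FIRST(β)\{ε} to FOLLOW(B); if β nullable, add FOLLOW(A).
FOLLOW(S) = {$}


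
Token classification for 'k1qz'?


Pattern: letter/underscore followed by alphanumerics, not a keyword
Type: IDENTIFIER


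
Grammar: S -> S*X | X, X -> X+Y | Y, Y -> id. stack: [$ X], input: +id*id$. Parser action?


shift '+' to continue X -> X+Y
Action: shift


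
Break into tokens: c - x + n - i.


Scan left to right, longest-match per lexeme
Tokens: ID(c), OP(-), ID(x), OP(+), ID(n), OP(-), ID(i)


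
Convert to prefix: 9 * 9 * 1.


left-to-right (same/higher precedence on left): tree is (* (* 9 9) 1)
Prefix: * * 9 9 1


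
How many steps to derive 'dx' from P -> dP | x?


Derivation: P => dP => dx
Steps: 2


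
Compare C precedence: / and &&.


'/' is multiplicative (level 10); '&&' is logical AND (level 2)
Higher level binds tighter
'/' has higher precedence than '&&'


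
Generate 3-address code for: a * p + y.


Break into single-operator statements:
t1 = a * p
t2 = t1 + y


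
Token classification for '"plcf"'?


Pattern: double-quoted sequence
Type: STRING_LITERAL


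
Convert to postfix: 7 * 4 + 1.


Left to right (same or higher precedence on left)
Postfix: 7 4 * 1 +


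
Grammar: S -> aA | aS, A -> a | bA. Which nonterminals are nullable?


A nonterminal is nullable iff some alternative derives ε (directly, or every symbol in it is nullable)
Nullable: {}


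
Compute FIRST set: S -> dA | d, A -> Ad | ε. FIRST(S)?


Per alternative of S: FIRST(dA) = {d}; FIRST(d) = {d}
FIRST(S) = {d}


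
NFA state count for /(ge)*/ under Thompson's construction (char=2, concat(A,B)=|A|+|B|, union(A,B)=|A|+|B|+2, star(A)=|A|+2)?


Syntax tree has 2 char leaf(s), 0 union(s), 1 star(s)
chars contribute 2×2 = 4; each union adds +2; each star adds +2
Total: 4 + 0 + 2 = 6 states


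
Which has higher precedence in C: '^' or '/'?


'/' is multiplicative (level 10); '^' is bitwise XOR (level 4)
Higher level binds tighter
'/' has higher precedence than '^'


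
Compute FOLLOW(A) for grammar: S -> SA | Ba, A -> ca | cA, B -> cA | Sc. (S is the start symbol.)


$ ∈ FOLLOW(S). For each A -> αBβ: add FIRST(β)\{ε} to FOLLOW(B); if β nullable, add FOLLOW(A).
FOLLOW(A) = {$, a, c}


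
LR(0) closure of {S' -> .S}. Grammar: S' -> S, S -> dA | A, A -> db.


Start: S' -> .S
For each item with dot before a nonterminal B, add B -> .γ for every B-production
Closure: [S' -> .S, S -> .dA, S -> .A, A -> .db]


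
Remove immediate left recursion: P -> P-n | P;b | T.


Left-recursive alternatives: P-n, P;b; non-recursive: T
Introduce P': P -> TP', P' -> -nP' | ;bP' | ε


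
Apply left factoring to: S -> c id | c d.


Common prefix: 'c'
Factored: S -> c S', S' -> id | d


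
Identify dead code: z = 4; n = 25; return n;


z is assigned but never read
Dead: 'z = 4'


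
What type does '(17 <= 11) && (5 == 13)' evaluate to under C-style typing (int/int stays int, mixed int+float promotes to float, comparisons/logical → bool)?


Operand types: bool && bool
Rule: logical operators take bool operands and yield bool
Result type: bool


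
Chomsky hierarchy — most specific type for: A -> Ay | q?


Left-linear: every RHS is a terminal or one nonterminal followed by a terminal
Classification: Type 3 (Regular)


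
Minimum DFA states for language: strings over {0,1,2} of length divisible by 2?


Track length mod 2: states 0..1, accept at 0
Minimal DFA: 2 states


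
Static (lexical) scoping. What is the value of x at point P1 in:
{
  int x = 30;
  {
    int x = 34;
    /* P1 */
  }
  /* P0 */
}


x declared in the same block as P1
x = 34


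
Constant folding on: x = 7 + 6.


7 + 6 = 13 at compile time
Optimized: x = 13


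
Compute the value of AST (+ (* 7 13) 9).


Evaluate inner: (* 7 13) = 91
Evaluate root: (+ 91 9) = 100
Result: 100


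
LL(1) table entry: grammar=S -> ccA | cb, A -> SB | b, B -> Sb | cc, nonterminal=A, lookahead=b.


For [A, b]: 'b' ∈ FIRST(b)
Entry: A -> b


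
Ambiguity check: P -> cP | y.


right-linear, alternatives start with distinct terminals 'c' vs 'y': unique leftmost derivation
Unambiguous


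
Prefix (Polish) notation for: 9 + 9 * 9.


'*' binds tighter: tree is (+ 9 (* 9 9))
Prefix: + 9 * 9 9


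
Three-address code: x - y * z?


Break into single-operator statements:
t1 = y * z
t2 = x - t1


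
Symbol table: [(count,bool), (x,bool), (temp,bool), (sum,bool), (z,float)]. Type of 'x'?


Lookup 'x' → type bool


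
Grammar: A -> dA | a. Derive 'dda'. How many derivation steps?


Derivation: A => dA => ddA => dda
Steps: 3


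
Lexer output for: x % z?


Scan left to right, longest-match per lexeme
Tokens: ID(x), OP(%), ID(z)


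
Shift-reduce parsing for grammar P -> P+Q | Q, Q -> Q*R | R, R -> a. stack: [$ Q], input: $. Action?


lookahead ∉ {*} so Q won't extend; reduce P -> Q
Action: reduce (P -> Q)


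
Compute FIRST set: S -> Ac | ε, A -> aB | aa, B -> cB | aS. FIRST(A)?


Per alternative of A: FIRST(aB) = {a}; FIRST(aa) = {a}
FIRST(A) = {a}


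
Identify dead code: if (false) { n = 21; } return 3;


condition is constant false, so the whole block is unreachable
Dead: 'if (false) { n = 21; }'


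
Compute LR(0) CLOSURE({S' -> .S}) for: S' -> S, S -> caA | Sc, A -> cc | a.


Start: S' -> .S
For each item with dot before a nonterminal B, add B -> .γ for every B-production
Closure: [S' -> .S, S -> .caA, S -> .Sc]


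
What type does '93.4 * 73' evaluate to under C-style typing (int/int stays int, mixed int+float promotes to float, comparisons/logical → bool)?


Operand types: float * int
Rule: mixed int/float promotes to float; int/int stays int
Result type: float


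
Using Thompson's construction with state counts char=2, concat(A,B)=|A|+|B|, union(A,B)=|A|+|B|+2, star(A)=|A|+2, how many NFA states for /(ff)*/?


Syntax tree has 2 char leaf(s), 0 union(s), 1 star(s)
chars contribute 2×2 = 4; each union adds +2; each star adds +2
Total: 4 + 0 + 2 = 6 states


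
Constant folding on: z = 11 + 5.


11 + 5 = 16 at compile time
Optimized: z = 16


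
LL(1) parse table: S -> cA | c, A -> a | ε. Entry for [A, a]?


For [A, a]: 'a' ∈ FIRST(a)
Entry: A -> a


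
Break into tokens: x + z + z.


Scan left to right, longest-match per lexeme
Tokens: ID(x), OP(+), ID(z), OP(+), ID(z)


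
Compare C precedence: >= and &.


'>=' is relational (level 7); '&' is bitwise AND (level 5)
Higher level binds tighter
'>=' has higher precedence than '&'


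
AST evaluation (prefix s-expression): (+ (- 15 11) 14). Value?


Evaluate inner: (- 15 11) = 4
Evaluate root: (+ 4 14) = 18
Result: 18


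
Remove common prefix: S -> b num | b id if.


Common prefix: 'b'
Factored: S -> b S', S' -> num | id if


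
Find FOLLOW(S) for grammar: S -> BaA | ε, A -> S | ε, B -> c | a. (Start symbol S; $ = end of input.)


$ ∈ FOLLOW(S). For each A -> αBβ: add FIRST(β)\{ε} to FOLLOW(B); if β nullable, add FOLLOW(A).
FOLLOW(S) = {$}


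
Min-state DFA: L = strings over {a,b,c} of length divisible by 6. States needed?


Track length mod 6: states 0..5, accept at 0
Minimal DFA: 6 states


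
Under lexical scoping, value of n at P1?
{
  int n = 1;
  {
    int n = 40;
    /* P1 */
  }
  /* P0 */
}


n declared in the same block as P1
n = 40


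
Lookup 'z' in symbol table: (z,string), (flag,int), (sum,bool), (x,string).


Lookup 'z' → type string


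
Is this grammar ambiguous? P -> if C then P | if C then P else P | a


dangling else: 'if C then if C then a else a' parses two ways
Ambiguous


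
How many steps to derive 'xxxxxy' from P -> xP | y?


Derivation: P => xP => xxP => xxxP => xxxxP => xxxxxP => xxxxxy
Steps: 6


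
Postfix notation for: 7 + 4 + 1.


Left to right (same or higher precedence on left)
Postfix: 7 4 + 1 +


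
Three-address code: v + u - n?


Break into single-operator statements:
t1 = v + u
t2 = t1 - n


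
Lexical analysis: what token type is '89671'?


Pattern: digits only
Type: INTEGER_LITERAL


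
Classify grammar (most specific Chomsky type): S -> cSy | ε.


Single nonterminal LHS, but c^n y^n is not regular
Classification: Type 2 (Context-Free)


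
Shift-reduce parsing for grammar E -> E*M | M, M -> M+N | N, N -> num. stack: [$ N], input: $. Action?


'N' (not preceded by M+) is the handle for M -> N
Action: reduce (M -> N)


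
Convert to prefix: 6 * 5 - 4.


left-to-right (same/higher precedence on left): tree is (- (* 6 5) 4)
Prefix: - * 6 5 4


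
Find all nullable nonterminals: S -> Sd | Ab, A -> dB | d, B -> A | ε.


A nonterminal is nullable iff some alternative derives ε (directly, or every symbol in it is nullable)
Nullable: {B}


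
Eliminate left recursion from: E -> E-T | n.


Left-recursive alternatives: E-T; non-recursive: n
Introduce E': E -> nE', E' -> -TE' | ε


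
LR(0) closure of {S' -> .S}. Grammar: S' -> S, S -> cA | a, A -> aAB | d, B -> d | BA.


Start: S' -> .S
For each item with dot before a nonterminal B, add B -> .γ for every B-production
Closure: [S' -> .S, S -> .cA, S -> .a]


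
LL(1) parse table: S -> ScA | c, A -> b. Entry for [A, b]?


For [A, b]: 'b' ∈ FIRST(b)
Entry: A -> b


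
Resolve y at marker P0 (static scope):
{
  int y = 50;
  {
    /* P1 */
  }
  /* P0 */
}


y declared in the same block as P0
y = 50


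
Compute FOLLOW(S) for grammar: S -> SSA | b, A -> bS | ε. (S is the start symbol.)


$ ∈ FOLLOW(S). For each A -> αBβ: add FIRST(β)\{ε} to FOLLOW(B); if β nullable, add FOLLOW(A).
FOLLOW(S) = {$, b}


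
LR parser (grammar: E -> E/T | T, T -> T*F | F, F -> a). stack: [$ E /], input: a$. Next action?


no handle ('E/' is not any RHS); shift 'a'
Action: shift


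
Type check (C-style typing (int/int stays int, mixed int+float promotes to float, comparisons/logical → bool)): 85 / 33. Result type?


Operand types: int / int
Rule: mixed int/float promotes to float; int/int stays int
Result type: int


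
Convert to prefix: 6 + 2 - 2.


left-to-right (same/higher precedence on left): tree is (- (+ 6 2) 2)
Prefix: - + 6 2 2


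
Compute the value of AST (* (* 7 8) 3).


Evaluate inner: (* 7 8) = 56
Evaluate root: (* 56 3) = 168
Result: 168


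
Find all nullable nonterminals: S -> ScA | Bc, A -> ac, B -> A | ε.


A nonterminal is nullable iff some alternative derives ε (directly, or every symbol in it is nullable)
Nullable: {B}


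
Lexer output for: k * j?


Scan left to right, longest-match per lexeme
Tokens: ID(k), OP(*), ID(j)


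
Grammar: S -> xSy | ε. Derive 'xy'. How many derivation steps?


Derivation: S => xSy => xy
Steps: 2


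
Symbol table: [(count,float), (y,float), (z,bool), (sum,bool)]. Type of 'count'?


Lookup 'count' → type float


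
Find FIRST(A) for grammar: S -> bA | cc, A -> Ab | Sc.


Per alternative of A: FIRST(Ab) = {b, c}; FIRST(Sc) = {b, c}
FIRST(A) = {b, c}


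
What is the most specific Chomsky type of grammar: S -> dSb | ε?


Single nonterminal LHS, but d^n b^n is not regular
Classification: Type 2 (Context-Free)


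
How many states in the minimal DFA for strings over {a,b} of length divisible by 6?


Track length mod 6: states 0..5, accept at 0
Minimal DFA: 6 states


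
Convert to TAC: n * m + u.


Break into single-operator statements:
t1 = n * m
t2 = t1 + u


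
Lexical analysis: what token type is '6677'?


Pattern: digits only
Type: INTEGER_LITERAL


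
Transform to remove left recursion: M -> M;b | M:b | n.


Left-recursive alternatives: M;b, M:b; non-recursive: n
Introduce M': M -> nM', M' -> ;bM' | :bM' | ε


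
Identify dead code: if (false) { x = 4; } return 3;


condition is constant false, so the whole block is unreachable
Dead: 'if (false) { x = 4; }'


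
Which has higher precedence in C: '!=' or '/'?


'/' is multiplicative (level 10); '!=' is equality (level 6)
Higher level binds tighter
'/' has higher precedence than '!='


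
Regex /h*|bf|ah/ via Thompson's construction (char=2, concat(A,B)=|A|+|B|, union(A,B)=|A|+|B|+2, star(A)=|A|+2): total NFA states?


Syntax tree has 5 char leaf(s), 2 union(s), 1 star(s)
chars contribute 5×2 = 10; each union adds +2; each star adds +2
Total: 10 + 4 + 2 = 16 states


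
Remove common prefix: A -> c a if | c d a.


Common prefix: 'c'
Factored: A -> c A', A' -> a if | d a


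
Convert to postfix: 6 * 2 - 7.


Left to right (same or higher precedence on left)
Postfix: 6 2 * 7 -


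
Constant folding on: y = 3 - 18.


3 - 18 = -15 at compile time
Optimized: y = -15


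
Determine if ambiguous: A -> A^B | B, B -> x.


precedence layered via separate nonterminal B: deterministic
Unambiguous


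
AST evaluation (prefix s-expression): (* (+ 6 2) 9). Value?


Evaluate inner: (+ 6 2) = 8
Evaluate root: (* 8 9) = 72
Result: 72


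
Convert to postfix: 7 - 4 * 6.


* has higher precedence, evaluate 4*6 first
Postfix: 7 4 6 * -


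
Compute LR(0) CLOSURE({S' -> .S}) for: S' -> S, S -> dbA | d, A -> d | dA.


Start: S' -> .S
For each item with dot before a nonterminal B, add B -> .γ for every B-production
Closure: [S' -> .S, S -> .dbA, S -> .d]


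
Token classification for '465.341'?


Pattern: digits with a decimal point
Type: FLOAT_LITERAL


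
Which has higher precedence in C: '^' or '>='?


'>=' is relational (level 7); '^' is bitwise XOR (level 4)
Higher level binds tighter
'>=' has higher precedence than '^'


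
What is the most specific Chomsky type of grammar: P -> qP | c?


Right-linear: every RHS is a terminal or a terminal followed by one nonterminal
Classification: Type 3 (Regular)


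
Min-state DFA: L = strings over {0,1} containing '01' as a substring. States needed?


KMP-style automaton: 2 progress states + 1 absorbing accept = 3
Minimal DFA: 3 states


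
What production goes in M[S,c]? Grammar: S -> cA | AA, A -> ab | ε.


For [S, c]: 'c' ∈ FIRST(cA)
Entry: S -> cA


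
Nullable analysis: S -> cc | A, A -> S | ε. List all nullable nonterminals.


A nonterminal is nullable iff some alternative derives ε (directly, or every symbol in it is nullable)
Nullable: {A, S}


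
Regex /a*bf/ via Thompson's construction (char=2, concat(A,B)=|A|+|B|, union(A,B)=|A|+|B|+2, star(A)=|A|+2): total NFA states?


Syntax tree has 3 char leaf(s), 0 union(s), 1 star(s)
chars contribute 3×2 = 6; each union adds +2; each star adds +2
Total: 6 + 0 + 2 = 8 states


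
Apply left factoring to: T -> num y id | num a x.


Common prefix: 'num'
Factored: T -> num T', T' -> y id | a x


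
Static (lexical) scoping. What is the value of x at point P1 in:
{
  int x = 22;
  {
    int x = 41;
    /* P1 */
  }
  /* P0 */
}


x declared in the same block as P1
x = 41


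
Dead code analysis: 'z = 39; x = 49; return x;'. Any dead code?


z is assigned but never read
Dead: 'z = 39'


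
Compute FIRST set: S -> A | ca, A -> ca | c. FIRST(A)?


Per alternative of A: FIRST(ca) = {c}; FIRST(c) = {c}
FIRST(A) = {c}


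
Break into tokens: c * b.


Scan left to right, longest-match per lexeme
Tokens: ID(c), OP(*), ID(b)


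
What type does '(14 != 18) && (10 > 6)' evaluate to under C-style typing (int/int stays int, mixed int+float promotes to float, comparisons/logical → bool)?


Operand types: bool && bool
Rule: logical operators take bool operands and yield bool
Result type: bool


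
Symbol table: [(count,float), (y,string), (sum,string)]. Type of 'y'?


Lookup 'y' → type string


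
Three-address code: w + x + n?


Break into single-operator statements:
t1 = w + x
t2 = t1 + n


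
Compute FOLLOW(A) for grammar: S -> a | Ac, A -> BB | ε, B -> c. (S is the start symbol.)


$ ∈ FOLLOW(S). For each A -> αBβ: add FIRST(β)\{ε} to FOLLOW(B); if β nullable, add FOLLOW(A).
FOLLOW(A) = {c}


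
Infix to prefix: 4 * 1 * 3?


left-to-right (same/higher precedence on left): tree is (* (* 4 1) 3)
Prefix: * * 4 1 3


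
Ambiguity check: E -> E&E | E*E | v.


'v&v*v' has two parse trees (no precedence encoded between & and *)
Ambiguous


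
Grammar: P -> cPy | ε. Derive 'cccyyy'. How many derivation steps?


Derivation: P => cPy => ccPyy => cccPyyy => cccyyy
Steps: 4


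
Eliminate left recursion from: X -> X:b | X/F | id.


Left-recursive alternatives: X:b, X/F; non-recursive: id
Introduce X': X -> idX', X' -> :bX' | /FX' | ε


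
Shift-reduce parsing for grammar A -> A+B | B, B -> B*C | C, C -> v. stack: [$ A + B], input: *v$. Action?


'*' can extend B; shift to build B -> B*C
Action: shift


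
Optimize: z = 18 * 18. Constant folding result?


18 * 18 = 324 at compile time
Optimized: z = 324


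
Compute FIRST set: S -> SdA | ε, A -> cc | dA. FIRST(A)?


Per alternative of A: FIRST(cc) = {c}; FIRST(dA) = {d}
FIRST(A) = {c, d}


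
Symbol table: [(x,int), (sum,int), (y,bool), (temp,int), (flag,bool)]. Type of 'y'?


Lookup 'y' → type bool


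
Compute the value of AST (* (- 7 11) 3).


Evaluate inner: (- 7 11) = -4
Evaluate root: (* -4 3) = -12
Result: -12


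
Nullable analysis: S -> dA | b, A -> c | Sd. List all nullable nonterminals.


A nonterminal is nullable iff some alternative derives ε (directly, or every symbol in it is nullable)
Nullable: {}


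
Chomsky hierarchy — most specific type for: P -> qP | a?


Right-linear: every RHS is a terminal or a terminal followed by one nonterminal
Classification: Type 3 (Regular)


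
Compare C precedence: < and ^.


'<' is relational (level 7); '^' is bitwise XOR (level 4)
Higher level binds tighter
'<' has higher precedence than '^'


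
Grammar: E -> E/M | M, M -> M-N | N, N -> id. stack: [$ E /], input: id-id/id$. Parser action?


no handle ('E/' is not any RHS); shift 'id'
Action: shift


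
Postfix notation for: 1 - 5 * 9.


* has higher precedence, evaluate 5*9 first
Postfix: 1 5 9 * -


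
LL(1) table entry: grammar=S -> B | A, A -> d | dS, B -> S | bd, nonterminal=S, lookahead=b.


For [S, b]: 'b' ∈ FIRST(B)
Entry: S -> B
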